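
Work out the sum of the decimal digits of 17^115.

665

17^115 = 3174139126452491477809767749955937368915979086576633124110442678012160088092810378546949014518067356518184875148680494119834181490813332959793
Sum of its 142 digits: 665.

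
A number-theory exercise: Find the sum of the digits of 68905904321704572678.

6+8+9+0+5+9+0+4+3+2+1+7+0+4+5+7+2+6+7+8 = 93

93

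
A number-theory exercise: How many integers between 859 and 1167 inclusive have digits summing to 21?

The integers in [859, 1167] that have digits summing to 21: 867, 876, 885, 894, 939, 948, …, 984, 993.
11 qualify.

11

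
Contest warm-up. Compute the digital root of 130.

4

1+3+0 = 4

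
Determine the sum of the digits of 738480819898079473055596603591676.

176

7+3+8+4+8+0+8+1+9+8+9+8+0+7+9+4+7+3+0+5+5+5+9+6+6+0+3+5+9+1+6+7+6 = 176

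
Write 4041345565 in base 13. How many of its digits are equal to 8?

4041345565 in base 13 is 4C536984A.
The digit 8 appears 1 time.

1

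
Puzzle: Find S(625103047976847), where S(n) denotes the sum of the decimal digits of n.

6+2+5+1+0+3+0+4+7+9+7+6+8+4+7 = 69

69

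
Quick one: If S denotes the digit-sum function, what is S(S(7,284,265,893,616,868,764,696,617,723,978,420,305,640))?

First digit sum: 201.
2+0+1 = 3.

3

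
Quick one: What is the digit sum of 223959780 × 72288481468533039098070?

126

223959780 × 72288481468533039098070 = 16189712406226736359135155624600
Sum of its 32 digits: 126.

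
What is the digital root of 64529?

8

6+4+5+2+9 = 26
2+6 = 8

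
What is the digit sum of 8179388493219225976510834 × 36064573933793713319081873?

8179388493219225976510834 × 36064573933793713319081873 = 294986161046926333995922206087022889781972917512082
Sum of its 51 digits: 239.

239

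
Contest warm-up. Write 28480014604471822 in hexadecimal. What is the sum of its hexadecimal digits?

97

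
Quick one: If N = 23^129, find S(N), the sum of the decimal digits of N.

863

23^129 = 46014090918489079891353709935215457573732838899984914597517663648396755265936471662913864204117975946258171512598451129072162163264819079957320449939857150752840874855389527063
Sum of its 176 digits: 863.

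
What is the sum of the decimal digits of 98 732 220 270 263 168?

68

9+8+7+3+2+2+2+0+2+7+0+2+6+3+1+6+8 = 68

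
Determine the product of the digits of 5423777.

41160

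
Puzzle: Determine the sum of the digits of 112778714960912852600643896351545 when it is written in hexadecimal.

190

112778714960912852600643896351545 in base 16 is 58F77AE86394240F023F8F61B39.
Digit sum: 5+8+15+7+7+10+14+8+6+3+9+4+2+4+0+15+0+2+3+15+8+15+6+1+11+3+9 = 190.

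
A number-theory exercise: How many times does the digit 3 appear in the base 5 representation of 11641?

4

11641 in base 5 is 333031.
The digit 3 appears 4 times.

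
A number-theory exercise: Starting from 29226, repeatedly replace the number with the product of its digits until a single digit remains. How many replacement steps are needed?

3

29226 → 432 → 24 → 8 (3 steps)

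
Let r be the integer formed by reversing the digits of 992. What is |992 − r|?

Reverse of 992 is 299.
|992 − 299| = 693

693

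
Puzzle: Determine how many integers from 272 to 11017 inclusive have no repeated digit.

5398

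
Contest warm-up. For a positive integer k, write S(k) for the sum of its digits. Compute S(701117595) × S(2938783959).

2268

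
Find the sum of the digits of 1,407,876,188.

1+4+0+7+8+7+6+1+8+8 = 50

50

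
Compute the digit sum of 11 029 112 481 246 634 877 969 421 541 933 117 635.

1+1+0+2+9+1+1+2+4+8+1+2+4+6+6+3+4+8+7+7+9+6+9+4+2+1+5+4+1+9+3+3+1+1+7+6+3+5 = 156

156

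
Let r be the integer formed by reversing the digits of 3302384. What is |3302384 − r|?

1529649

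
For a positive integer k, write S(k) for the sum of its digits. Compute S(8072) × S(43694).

S(8072) = 8+0+7+2 = 17.
S(43694) = 4+3+6+9+4 = 26.
17 · 26 = 442.

442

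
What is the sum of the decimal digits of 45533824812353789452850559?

4+5+5+3+3+8+2+4+8+1+2+3+5+3+7+8+9+4+5+2+8+5+0+5+5+9 = 123

123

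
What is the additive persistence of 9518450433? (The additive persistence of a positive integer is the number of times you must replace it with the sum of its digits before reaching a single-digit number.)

9518450433 → 42 → 6 (2 steps)

2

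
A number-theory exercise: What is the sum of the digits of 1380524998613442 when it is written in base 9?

58

1380524998613442 in base 9 is 6631026283422346.
Digit sum: 6+6+3+1+0+2+6+2+8+3+4+2+2+3+4+6 = 58.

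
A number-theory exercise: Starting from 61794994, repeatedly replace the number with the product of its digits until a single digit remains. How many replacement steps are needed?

61794994 → 489888 → 147456 → 3360 → 0 (4 steps)

4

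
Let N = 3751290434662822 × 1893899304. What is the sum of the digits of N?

3751290434662822 × 1893899304 = 7104566343309776060475888
Sum of its 25 digits: 117.

117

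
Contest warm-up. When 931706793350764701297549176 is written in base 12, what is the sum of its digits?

931706793350764701297549176 in base 12 is B8782A914392A508267A87048.
Digit sum: 11+8+7+8+2+10+9+1+4+3+9+2+10+5+0+8+2+6+7+10+8+7+0+4+8 = 149.

149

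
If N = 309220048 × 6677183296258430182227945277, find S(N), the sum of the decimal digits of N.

309220048 × 6677183296258430182227945277 = 2064718939373830001353173985495313296
Sum of its 37 digits: 160.

160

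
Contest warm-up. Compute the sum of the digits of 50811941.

29

5+0+8+1+1+9+4+1 = 29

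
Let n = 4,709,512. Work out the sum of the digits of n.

28

4+7+0+9+5+1+2 = 28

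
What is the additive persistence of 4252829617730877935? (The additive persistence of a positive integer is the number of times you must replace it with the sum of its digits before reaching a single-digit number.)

4252829617730877935 → 95 → 14 → 5 (3 steps)

3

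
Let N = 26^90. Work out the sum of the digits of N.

613

26^90 = 22263903829969996912976647181757169390323557208501249825339683936386553656853271234102179783588778043841325996746915453260005376
Sum of its 128 digits: 613.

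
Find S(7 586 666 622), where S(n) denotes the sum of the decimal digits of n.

7+5+8+6+6+6+6+6+2+2 = 54

54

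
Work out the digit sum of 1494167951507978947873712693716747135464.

204

1+4+9+4+1+6+7+9+5+1+5+0+7+9+7+8+9+4+7+8+7+3+7+1+2+6+9+3+7+1+6+7+4+7+1+3+5+4+6+4 = 204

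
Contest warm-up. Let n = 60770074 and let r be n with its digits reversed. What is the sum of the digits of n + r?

44

Reversal of 60770074 is 47007706; 60770074 + 47007706 = 107777780.
Digit sum of 107777780: 1+0+7+7+7+7+7+8+0 = 44.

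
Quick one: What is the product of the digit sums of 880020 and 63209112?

S(880020) = 8+8+0+0+2+0 = 18.
S(63209112) = 6+3+2+0+9+1+1+2 = 24.
18 · 24 = 432.

432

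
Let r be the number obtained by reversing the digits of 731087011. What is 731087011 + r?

841867148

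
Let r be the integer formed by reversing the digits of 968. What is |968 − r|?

99

Reverse of 968 is 869.
|968 − 869| = 99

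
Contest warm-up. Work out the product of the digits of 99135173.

25515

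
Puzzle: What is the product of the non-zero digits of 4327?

4×3×2×7 = 168

168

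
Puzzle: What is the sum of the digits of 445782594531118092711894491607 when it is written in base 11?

117

445782594531118092711894491607 in base 11 is 31004387567A58313315720554128.
Digit sum: 3+1+0+0+4+3+8+7+5+6+7+10+5+8+3+1+3+3+1+5+7+2+0+5+5+4+1+2+8 = 117.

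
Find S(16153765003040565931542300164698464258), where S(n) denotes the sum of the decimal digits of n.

147

1+6+1+5+3+7+6+5+0+0+3+0+4+0+5+6+5+9+3+1+5+4+2+3+0+0+1+6+4+6+9+8+4+6+4+2+5+8 = 147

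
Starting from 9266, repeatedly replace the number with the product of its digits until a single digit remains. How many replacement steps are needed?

4

9266 → 648 → 192 → 18 → 8 (4 steps)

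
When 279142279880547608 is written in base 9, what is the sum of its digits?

279142279880547608 in base 9 is 1765687710114044208.
Digit sum: 1+7+6+5+6+8+7+7+1+0+1+1+4+0+4+4+2+0+8 = 72.

72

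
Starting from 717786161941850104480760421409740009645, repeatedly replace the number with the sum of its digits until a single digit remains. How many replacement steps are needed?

3

717786161941850104480760421409740009645 → 156 → 12 → 3 (3 steps)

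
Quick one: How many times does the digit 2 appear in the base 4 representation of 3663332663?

4

3663332663 in base 4 is 3122112200110313.
The digit 2 appears 4 times.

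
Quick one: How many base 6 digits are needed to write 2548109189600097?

2548109189600097 in base 6 is 41031213111313144053, which has 20 digits.

20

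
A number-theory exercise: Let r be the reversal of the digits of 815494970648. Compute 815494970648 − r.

-30584523870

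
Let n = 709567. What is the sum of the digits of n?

34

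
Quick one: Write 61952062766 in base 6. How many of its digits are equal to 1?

61952062766 in base 6 is 44243235413222.
The digit 1 appears 1 time.

1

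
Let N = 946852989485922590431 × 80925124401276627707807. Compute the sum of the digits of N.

946852989485922590431 × 80925124401276627707807 = 76624195963868956440996543444316567202194817
Sum of its 44 digits: 218.

218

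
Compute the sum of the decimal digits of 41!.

41! = 33452526613163807108170062053440751665152000000000
Sum of its 50 digits: 144.

144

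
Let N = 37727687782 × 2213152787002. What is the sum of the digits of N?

112

37727687782 × 2213152787002 = 83497137361874603809564
Sum of its 23 digits: 112.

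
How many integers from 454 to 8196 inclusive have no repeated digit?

The integers in [454, 8196] that have no repeated digit: 456, 457, 458, 459, 460, 461, …, 8195, 8196.
4035 qualify.

4035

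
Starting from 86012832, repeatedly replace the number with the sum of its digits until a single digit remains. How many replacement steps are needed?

86012832 → 30 → 3 (2 steps)

2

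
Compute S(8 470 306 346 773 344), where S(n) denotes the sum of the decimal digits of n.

69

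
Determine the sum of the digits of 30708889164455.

68

3+0+7+0+8+8+8+9+1+6+4+4+5+5 = 68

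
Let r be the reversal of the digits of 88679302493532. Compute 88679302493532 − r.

Reverse of 88679302493532 is 23539420397688.
88679302493532 − 23539420397688 = 65139882095844

65139882095844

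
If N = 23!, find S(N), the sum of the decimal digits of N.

99

23! = 25852016738884976640000
Sum of its 23 digits: 99.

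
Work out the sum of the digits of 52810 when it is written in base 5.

52810 in base 5 is 3142220.
Digit sum: 3+1+4+2+2+2+0 = 14.

14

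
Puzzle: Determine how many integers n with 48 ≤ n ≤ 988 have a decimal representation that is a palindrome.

The integers in [48, 988] that have a decimal representation that is a palindrome: 55, 66, 77, 88, 99, 101, …, 969, 979.
93 qualify.

93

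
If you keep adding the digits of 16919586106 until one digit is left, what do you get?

7

1+6+9+1+9+5+8+6+1+0+6 = 52
5+2 = 7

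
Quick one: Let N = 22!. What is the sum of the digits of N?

22! = 1124000727777607680000
Sum of its 22 digits: 72.

72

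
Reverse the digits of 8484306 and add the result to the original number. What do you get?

14519154

Reverse of 8484306 is 6034848.
8484306 + 6034848 = 14519154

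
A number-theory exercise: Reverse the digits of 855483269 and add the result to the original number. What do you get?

1817867827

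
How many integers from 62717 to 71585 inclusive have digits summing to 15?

162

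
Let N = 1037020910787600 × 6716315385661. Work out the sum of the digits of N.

1037020910787600 × 6716315385661 = 6964959498374941169256603600
Sum of its 28 digits: 141.

141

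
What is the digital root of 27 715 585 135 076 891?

2+7+7+1+5+5+8+5+1+3+5+0+7+6+8+9+1 = 80
8+0 = 8

8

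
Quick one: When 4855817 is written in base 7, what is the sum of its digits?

29

4855817 in base 7 is 56162621.
Digit sum: 5+6+1+6+2+6+2+1 = 29.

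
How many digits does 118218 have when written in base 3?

11

118218 in base 3 is 20000011110, which has 11 digits.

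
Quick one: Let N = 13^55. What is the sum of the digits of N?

292

13^55 = 18487763498758903017821863604872883745551547783010632046513957
Sum of its 62 digits: 292.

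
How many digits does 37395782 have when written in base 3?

16

37395782 in base 3 is 2121100220100222, which has 16 digits.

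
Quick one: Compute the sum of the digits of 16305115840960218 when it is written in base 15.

76

16305115840960218 in base 15 is 85A087341088B3.
Digit sum: 8+5+10+0+8+7+3+4+1+0+8+8+11+3 = 76.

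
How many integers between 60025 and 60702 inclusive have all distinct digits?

The integers in [60025, 60702] that have all distinct digits: 60123, 60124, 60125, 60127, 60128, 60129, …, 60597, 60598.
210 qualify.

210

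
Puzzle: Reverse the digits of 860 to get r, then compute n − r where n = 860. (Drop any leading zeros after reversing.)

792

Reverse of 860 is 68.
860 − 68 = 792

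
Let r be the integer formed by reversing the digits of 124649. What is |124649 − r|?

Reverse of 124649 is 946421.
|124649 − 946421| = 821772

821772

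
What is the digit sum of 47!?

225

47! = 258623241511168180642964355153611979969197632389120000000000
Sum of its 60 digits: 225.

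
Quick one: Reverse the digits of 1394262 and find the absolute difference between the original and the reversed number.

Reverse of 1394262 is 2624931.
|1394262 − 2624931| = 1230669

1230669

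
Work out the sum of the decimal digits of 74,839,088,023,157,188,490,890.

7+4+8+3+9+0+8+8+0+2+3+1+5+7+1+8+8+4+9+0+8+9+0 = 112

112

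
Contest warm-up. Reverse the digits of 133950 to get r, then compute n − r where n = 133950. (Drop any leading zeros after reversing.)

74619

Reverse of 133950 is 59331.
133950 − 59331 = 74619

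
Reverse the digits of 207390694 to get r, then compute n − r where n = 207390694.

Reverse of 207390694 is 496093702.
207390694 − 496093702 = -288703008

-288703008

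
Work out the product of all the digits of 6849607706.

6×8×4×9×6×0×7×7×0×6 = 0

0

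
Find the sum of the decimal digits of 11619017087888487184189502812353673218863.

1+1+6+1+9+0+1+7+0+8+7+8+8+8+4+8+7+1+8+4+1+8+9+5+0+2+8+1+2+3+5+3+6+7+3+2+1+8+8+6+3 = 188

188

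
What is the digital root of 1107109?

1

1+1+0+7+1+0+9 = 19
1+9 = 10
1+0 = 1
(Equivalently, 1107109 mod 9 = 1.)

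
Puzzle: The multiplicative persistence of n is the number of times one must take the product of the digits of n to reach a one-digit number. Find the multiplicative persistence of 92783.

2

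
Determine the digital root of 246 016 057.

2+4+6+0+1+6+0+5+7 = 31
3+1 = 4

4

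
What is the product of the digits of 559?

225

5×5×9 = 225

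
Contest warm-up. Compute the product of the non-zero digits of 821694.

3456

8×2×1×6×9×4 = 3456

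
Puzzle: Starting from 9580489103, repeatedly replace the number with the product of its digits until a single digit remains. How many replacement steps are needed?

1

9580489103 → 0 (1 step)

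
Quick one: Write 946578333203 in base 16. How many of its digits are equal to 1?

946578333203 in base 16 is DC64771E13.
The digit 1 appears 2 times.

2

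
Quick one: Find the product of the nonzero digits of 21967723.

31752

2×1×9×6×7×7×2×3 = 31752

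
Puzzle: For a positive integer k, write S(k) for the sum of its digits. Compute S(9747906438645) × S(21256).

1152

S(9747906438645) = 9+7+4+7+9+0+6+4+3+8+6+4+5 = 72.
S(21256) = 2+1+2+5+6 = 16.
72 · 16 = 1152.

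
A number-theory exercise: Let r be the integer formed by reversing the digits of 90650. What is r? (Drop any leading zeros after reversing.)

5609

Reversing 90650 gives 5609.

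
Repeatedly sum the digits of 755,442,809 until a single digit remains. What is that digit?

7+5+5+4+4+2+8+0+9 = 44
4+4 = 8
(Equivalently, 755,442,809 mod 9 = 8.)

8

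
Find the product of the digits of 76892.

6048

7×6×8×9×2 = 6048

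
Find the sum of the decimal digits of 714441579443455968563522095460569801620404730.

192

7+1+4+4+4+1+5+7+9+4+4+3+4+5+5+9+6+8+5+6+3+5+2+2+0+9+5+4+6+0+5+6+9+8+0+1+6+2+0+4+0+4+7+3+0 = 192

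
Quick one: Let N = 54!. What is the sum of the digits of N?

54! = 230843697339241380472092742683027581083278564571807941132288000000000000
Sum of its 72 digits: 261.

261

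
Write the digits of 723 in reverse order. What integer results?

327

Reversing 723 gives 327.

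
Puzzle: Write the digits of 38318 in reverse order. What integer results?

81383

Reversing 38318 gives 81383.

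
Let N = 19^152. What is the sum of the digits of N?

19^152 = 234718512829942168237789115628107386780860072116105768000481772477862155758310125071302105955207593945946527633822564373912246583031582060818244185344964704201522592611528077484453228622686187361
Sum of its 195 digits: 820.

820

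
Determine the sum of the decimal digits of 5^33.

5^33 = 116415321826934814453125
Sum of its 24 digits: 89.

89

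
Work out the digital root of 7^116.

4

The digital root of n equals n mod 9 (or 9 when 9 | n), so we need 7^116 mod 9.
7^116 ≡ 4 (mod 9), so the digital root is 4.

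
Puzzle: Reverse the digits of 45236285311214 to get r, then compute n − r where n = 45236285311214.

4024927047960

Reverse of 45236285311214 is 41211358263254.
45236285311214 − 41211358263254 = 4024927047960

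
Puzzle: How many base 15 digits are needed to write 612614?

5

612614 in base 15 is C17AE, which has 5 digits.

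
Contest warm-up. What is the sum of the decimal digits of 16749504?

36

1+6+7+4+9+5+0+4 = 36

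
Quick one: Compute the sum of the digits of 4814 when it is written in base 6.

14

4814 in base 6 is 34142.
Digit sum: 3+4+1+4+2 = 14.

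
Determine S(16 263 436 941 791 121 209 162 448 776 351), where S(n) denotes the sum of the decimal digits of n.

131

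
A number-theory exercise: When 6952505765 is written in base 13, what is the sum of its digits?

6952505765 in base 13 is 86A51724A.
Digit sum: 8+6+10+5+1+7+2+4+10 = 53.

53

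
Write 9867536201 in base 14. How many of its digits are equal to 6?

2

9867536201 in base 14 is 698720C65.
The digit 6 appears 2 times.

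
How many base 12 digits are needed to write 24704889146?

24704889146 in base 12 is 495574AA22, which has 10 digits.

10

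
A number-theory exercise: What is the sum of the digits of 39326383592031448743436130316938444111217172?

169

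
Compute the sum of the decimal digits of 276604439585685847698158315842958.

179

2+7+6+6+0+4+4+3+9+5+8+5+6+8+5+8+4+7+6+9+8+1+5+8+3+1+5+8+4+2+9+5+8 = 179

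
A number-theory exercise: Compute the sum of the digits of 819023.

8+1+9+0+2+3 = 23

23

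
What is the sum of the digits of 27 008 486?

35

2+7+0+0+8+4+8+6 = 35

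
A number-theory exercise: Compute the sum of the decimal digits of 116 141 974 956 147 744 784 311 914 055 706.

1+1+6+1+4+1+9+7+4+9+5+6+1+4+7+7+4+4+7+8+4+3+1+1+9+1+4+0+5+5+7+0+6 = 142

142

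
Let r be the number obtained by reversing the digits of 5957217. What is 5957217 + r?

13084812

Reverse of 5957217 is 7127595.
5957217 + 7127595 = 13084812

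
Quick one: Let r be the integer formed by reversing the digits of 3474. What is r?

4743

Reversing 3474 gives 4743.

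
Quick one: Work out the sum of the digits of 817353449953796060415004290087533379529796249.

212

8+1+7+3+5+3+4+4+9+9+5+3+7+9+6+0+6+0+4+1+5+0+0+4+2+9+0+0+8+7+5+3+3+3+7+9+5+2+9+7+9+6+2+4+9 = 212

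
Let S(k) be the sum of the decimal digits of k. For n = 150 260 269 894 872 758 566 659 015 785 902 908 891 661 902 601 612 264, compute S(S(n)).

First digit sum: 250.
2+5+0 = 7.

7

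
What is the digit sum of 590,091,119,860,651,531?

70

5+9+0+0+9+1+1+1+9+8+6+0+6+5+1+5+3+1 = 70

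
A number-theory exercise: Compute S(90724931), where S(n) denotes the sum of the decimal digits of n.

9+0+7+2+4+9+3+1 = 35

35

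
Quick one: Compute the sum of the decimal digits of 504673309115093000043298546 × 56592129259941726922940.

212

504673309115093000043298546 × 56592129259941726922940 = 28560537143483870408739347897201466240492356045240
Sum of its 50 digits: 212.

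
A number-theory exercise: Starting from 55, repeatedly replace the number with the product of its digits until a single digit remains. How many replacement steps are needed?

3

55 → 25 → 10 → 0 (3 steps)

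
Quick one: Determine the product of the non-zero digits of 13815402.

1×3×8×1×5×4×2 = 960

960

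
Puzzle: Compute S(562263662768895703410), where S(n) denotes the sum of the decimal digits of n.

5+6+2+2+6+3+6+6+2+7+6+8+8+9+5+7+0+3+4+1+0 = 96

96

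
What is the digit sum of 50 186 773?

37

5+0+1+8+6+7+7+3 = 37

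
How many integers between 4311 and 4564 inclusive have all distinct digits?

The integers in [4311, 4564] that have all distinct digits: 4312, 4315, 4316, 4317, 4318, 4319, …, 4562, 4563.
80 qualify.

80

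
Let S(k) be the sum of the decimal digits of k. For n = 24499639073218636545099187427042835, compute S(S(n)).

First digit sum: 165.
1+6+5 = 12.

12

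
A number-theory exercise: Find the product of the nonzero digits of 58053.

5×8×5×3 = 600

600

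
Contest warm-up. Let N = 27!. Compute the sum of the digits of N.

108

27! = 10888869450418352160768000000
Sum of its 29 digits: 108.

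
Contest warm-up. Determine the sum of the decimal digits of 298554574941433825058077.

115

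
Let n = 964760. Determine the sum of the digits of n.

32

9+6+4+7+6+0 = 32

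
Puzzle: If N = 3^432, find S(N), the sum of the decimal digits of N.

909

3^432 = 130732040222851824313696449987153029924371122238848027365037357297776778759867316566762151412818918312428287717025992710824535681461390797938699373612526042317415057049122693829277442013233093340157044859841
Sum of its 207 digits: 909.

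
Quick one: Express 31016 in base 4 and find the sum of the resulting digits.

31016 in base 4 is 13210220.
Digit sum: 1+3+2+1+0+2+2+0 = 11.

11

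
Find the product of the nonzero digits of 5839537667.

28576800

5×8×3×9×5×3×7×6×6×7 = 28576800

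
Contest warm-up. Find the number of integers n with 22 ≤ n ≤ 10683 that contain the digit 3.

3650

The integers in [22, 10683] that contain the digit 3: 23, 30, 31, 32, 33, 34, …, 10673, 10683.
3650 qualify.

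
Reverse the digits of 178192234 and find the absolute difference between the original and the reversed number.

Reverse of 178192234 is 432291871.
|178192234 − 432291871| = 254099637

254099637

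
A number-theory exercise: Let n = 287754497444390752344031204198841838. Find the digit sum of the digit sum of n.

9

First digit sum: 162.
1+6+2 = 9.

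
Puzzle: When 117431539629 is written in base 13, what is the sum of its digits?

117431539629 in base 13 is B0C6038131.
Digit sum: 11+0+12+6+0+3+8+1+3+1 = 45.

45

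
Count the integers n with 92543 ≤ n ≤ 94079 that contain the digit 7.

460

The integers in [92543, 94079] that contain the digit 7: 92547, 92557, 92567, 92570, 92571, 92572, …, 94078, 94079.
460 qualify.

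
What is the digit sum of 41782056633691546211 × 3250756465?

119

41782056633691546211 × 3250756465 = 135823290722968930661254504115
Sum of its 30 digits: 119.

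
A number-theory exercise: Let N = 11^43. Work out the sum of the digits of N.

164

11^43 = 602400691612421918536387328824478011400331731
Sum of its 45 digits: 164.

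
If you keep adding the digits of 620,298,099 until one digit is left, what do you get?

6+2+0+2+9+8+0+9+9 = 45
4+5 = 9

9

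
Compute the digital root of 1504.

1

1+5+0+4 = 10
1+0 = 1
(Equivalently, 1504 mod 9 = 1.)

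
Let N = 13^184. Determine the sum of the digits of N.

931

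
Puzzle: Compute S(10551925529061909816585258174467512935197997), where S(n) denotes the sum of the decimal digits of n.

213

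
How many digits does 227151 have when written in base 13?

5

227151 in base 13 is 7C512, which has 5 digits.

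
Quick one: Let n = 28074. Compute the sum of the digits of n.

2+8+0+7+4 = 21

21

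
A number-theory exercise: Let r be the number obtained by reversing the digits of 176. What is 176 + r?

847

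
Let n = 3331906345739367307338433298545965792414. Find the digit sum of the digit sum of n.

First digit sum: 186.
1+8+6 = 15.

15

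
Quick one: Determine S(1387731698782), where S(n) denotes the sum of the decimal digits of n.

70

1+3+8+7+7+3+1+6+9+8+7+8+2 = 70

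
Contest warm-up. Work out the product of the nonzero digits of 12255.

100

1×2×2×5×5 = 100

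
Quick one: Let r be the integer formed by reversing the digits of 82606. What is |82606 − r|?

Reverse of 82606 is 60628.
|82606 − 60628| = 21978

21978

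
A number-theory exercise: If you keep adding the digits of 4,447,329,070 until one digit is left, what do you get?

4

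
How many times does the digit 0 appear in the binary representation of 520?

8

520 in base 2 is 1000001000.
The digit 0 appears 8 times.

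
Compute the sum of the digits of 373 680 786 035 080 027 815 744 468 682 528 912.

163

3+7+3+6+8+0+7+8+6+0+3+5+0+8+0+0+2+7+8+1+5+7+4+4+4+6+8+6+8+2+5+2+8+9+1+2 = 163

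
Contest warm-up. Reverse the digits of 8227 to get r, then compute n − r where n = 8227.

999

Reverse of 8227 is 7228.
8227 − 7228 = 999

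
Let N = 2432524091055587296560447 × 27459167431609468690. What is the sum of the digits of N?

2432524091055587296560447 × 27459167431609468690 = 66795086297719008375459054092016994138904430
Sum of its 44 digits: 204.

204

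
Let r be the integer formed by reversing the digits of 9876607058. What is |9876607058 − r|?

Reverse of 9876607058 is 8507066789.
|9876607058 − 8507066789| = 1369540269

1369540269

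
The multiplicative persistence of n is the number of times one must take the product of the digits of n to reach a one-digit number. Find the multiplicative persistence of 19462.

19462 → 432 → 24 → 8 (3 steps)

3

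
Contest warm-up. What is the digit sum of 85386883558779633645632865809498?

8+5+3+8+6+8+8+3+5+5+8+7+7+9+6+3+3+6+4+5+6+3+2+8+6+5+8+0+9+4+9+8 = 185

185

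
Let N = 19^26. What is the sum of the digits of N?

19^26 = 1768453418076865701195582595329481
Sum of its 34 digits: 163.

163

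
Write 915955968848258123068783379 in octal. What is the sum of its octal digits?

915955968848258123068783379 in base 8 is 572651161103721301065326535423.
Digit sum: 5+7+2+6+5+1+1+6+1+1+0+3+7+2+1+3+0+1+0+6+5+3+2+6+5+3+5+4+2+3 = 96.

96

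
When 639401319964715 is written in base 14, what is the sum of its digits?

639401319964715 in base 14 is B3C7290900107.
Digit sum: 11+3+12+7+2+9+0+9+0+0+1+0+7 = 61.

61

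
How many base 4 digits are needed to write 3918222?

3918222 in base 4 is 32330212032, which has 11 digits.

11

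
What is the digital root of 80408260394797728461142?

8+0+4+0+8+2+6+0+3+9+4+7+9+7+7+2+8+4+6+1+1+4+2 = 102
1+0+2 = 3
(Equivalently, 80408260394797728461142 mod 9 = 3.)

3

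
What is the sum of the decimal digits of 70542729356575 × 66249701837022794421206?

179

70542729356575 × 66249701837022794421206 = 4673434786642888586214249631915529450
Sum of its 37 digits: 179.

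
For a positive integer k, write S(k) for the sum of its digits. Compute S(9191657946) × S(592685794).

3135

S(9191657946) = 9+1+9+1+6+5+7+9+4+6 = 57.
S(592685794) = 5+9+2+6+8+5+7+9+4 = 55.
57 · 55 = 3135.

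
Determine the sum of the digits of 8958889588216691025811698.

141

8+9+5+8+8+8+9+5+8+8+2+1+6+6+9+1+0+2+5+8+1+1+6+9+8 = 141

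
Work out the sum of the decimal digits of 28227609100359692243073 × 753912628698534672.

198

28227609100359692243073 × 753912628698534672 = 21281150978726854988510352928879942327056
Sum of its 41 digits: 198.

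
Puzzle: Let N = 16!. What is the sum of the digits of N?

16! = 20922789888000
Sum of its 14 digits: 63.

63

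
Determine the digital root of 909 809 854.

7

9+0+9+8+0+9+8+5+4 = 52
5+2 = 7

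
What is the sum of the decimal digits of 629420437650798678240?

99

6+2+9+4+2+0+4+3+7+6+5+0+7+9+8+6+7+8+2+4+0 = 99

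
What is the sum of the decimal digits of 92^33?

278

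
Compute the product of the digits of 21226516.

2×1×2×2×6×5×1×6 = 1440

1440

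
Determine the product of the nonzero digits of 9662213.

9×6×6×2×2×1×3 = 3888

3888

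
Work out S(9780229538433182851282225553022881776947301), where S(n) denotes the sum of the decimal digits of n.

9+7+8+0+2+2+9+5+3+8+4+3+3+1+8+2+8+5+1+2+8+2+2+2+5+5+5+3+0+2+2+8+8+1+7+7+6+9+4+7+3+0+1 = 187

187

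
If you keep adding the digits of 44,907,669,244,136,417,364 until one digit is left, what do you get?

4+4+9+0+7+6+6+9+2+4+4+1+3+6+4+1+7+3+6+4 = 90
9+0 = 9

9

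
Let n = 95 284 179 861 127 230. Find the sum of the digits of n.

75

9+5+2+8+4+1+7+9+8+6+1+1+2+7+2+3+0 = 75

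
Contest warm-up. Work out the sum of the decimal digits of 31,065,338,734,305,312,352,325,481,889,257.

3+1+0+6+5+3+3+8+7+3+4+3+0+5+3+1+2+3+5+2+3+2+5+4+8+1+8+8+9+2+5+7 = 129

129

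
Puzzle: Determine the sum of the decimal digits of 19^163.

19^163 = 27342420327764901178697283841488763188171168109621119985720672627868199006014599796641812950085375371303158884802264154863116023188051629976933563343937231309697902449333221133342085821197793178959793663210059
Sum of its 209 digits: 937.

937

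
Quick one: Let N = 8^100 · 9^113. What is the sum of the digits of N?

891

8^100 · 9^113 = 1375315272814424657873757160810509910458530736947944956978016051372940006560824582266473762903477906815331511965279907758270473768483924728761206421858903350975962131538963645072358933108520548040704
Sum of its 199 digits: 891.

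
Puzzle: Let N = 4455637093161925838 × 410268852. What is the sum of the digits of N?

4455637093161925838 × 410268852 = 1828009115140160363665397976
Sum of its 28 digits: 117.

117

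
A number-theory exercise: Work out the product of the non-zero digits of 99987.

9×9×9×8×7 = 40824

40824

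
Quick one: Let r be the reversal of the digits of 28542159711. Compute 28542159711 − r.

Reverse of 28542159711 is 11795124582.
28542159711 − 11795124582 = 16747035129

16747035129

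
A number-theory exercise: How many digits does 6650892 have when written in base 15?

6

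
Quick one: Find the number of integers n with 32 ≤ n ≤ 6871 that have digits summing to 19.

The integers in [32, 6871] that have digits summing to 19: 199, 289, 298, 379, 388, 397, …, 6841, 6850.
450 qualify.

450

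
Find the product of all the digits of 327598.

15120

3×2×7×5×9×8 = 15120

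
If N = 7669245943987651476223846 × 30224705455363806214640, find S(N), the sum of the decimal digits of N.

191

7669245943987651476223846 × 30224705455363806214640 = 231800699721770313362087001947748535374562305440
Sum of its 48 digits: 191.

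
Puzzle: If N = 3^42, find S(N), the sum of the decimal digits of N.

3^42 = 109418989131512359209
Sum of its 21 digits: 90.

90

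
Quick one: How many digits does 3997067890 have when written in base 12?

3997067890 in base 12 is 936739BAA, which has 9 digits.

9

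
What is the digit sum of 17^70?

433

17^70 = 135339477809375189196269966442606354579517491067897297908852122160627808970089901175649
Sum of its 87 digits: 433.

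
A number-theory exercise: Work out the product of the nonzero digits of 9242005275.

50400

9×2×4×2×5×2×7×5 = 50400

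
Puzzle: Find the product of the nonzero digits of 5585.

5×5×8×5 = 1000

1000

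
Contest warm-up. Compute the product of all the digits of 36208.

0

3×6×2×0×8 = 0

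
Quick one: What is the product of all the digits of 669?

324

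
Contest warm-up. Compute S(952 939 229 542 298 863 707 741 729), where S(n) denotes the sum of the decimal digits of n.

9+5+2+9+3+9+2+2+9+5+4+2+2+9+8+8+6+3+7+0+7+7+4+1+7+2+9 = 141

141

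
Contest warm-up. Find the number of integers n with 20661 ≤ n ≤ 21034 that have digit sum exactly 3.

The integers in [20661, 21034] that have digit sum exactly 3: 21000.
1 qualifies.

1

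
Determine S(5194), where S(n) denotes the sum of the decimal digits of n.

5+1+9+4 = 19

19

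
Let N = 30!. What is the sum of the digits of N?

30! = 265252859812191058636308480000000
Sum of its 33 digits: 117.

117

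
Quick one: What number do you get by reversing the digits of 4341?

1434

Reversing 4341 gives 1434.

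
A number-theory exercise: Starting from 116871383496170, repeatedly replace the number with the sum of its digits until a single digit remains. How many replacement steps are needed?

3

116871383496170 → 65 → 11 → 2 (3 steps)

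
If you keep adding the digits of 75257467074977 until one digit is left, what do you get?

5

7+5+2+5+7+4+6+7+0+7+4+9+7+7 = 77
7+7 = 14
1+4 = 5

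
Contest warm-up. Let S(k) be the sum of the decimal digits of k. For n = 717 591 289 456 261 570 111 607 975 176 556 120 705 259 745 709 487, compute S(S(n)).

9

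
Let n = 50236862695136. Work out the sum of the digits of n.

5+0+2+3+6+8+6+2+6+9+5+1+3+6 = 62

62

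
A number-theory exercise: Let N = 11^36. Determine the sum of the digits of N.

172

11^36 = 30912680532870672635673352936887453361
Sum of its 38 digits: 172.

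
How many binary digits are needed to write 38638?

16

38638 in base 2 is 1001011011101110, which has 16 digits.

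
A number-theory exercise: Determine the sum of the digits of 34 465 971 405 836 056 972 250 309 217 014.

3+4+4+6+5+9+7+1+4+0+5+8+3+6+0+5+6+9+7+2+2+5+0+3+0+9+2+1+7+0+1+4 = 128

128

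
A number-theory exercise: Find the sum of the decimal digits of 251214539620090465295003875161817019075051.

155

2+5+1+2+1+4+5+3+9+6+2+0+0+9+0+4+6+5+2+9+5+0+0+3+8+7+5+1+6+1+8+1+7+0+1+9+0+7+5+0+5+1 = 155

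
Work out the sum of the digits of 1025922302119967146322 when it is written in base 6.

57

1025922302119967146322 in base 6 is 1000302505441520222045500122.
Digit sum: 1+0+0+0+3+0+2+5+0+5+4+4+1+5+2+0+2+2+2+0+4+5+5+0+0+1+2+2 = 57.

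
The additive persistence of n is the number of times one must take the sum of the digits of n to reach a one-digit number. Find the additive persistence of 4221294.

4221294 → 24 → 6 (2 steps)

2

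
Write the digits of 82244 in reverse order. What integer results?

44228

Reversing 82244 gives 44228.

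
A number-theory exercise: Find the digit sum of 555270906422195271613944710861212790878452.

5+5+5+2+7+0+9+0+6+4+2+2+1+9+5+2+7+1+6+1+3+9+4+4+7+1+0+8+6+1+2+1+2+7+9+0+8+7+8+4+5+2 = 177

177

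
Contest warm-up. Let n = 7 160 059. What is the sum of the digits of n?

7+1+6+0+0+5+9 = 28

28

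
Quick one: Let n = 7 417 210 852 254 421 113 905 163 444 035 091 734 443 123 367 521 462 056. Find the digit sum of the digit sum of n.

12

First digit sum: 192.
1+9+2 = 12.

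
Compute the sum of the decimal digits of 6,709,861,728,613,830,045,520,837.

6+7+0+9+8+6+1+7+2+8+6+1+3+8+3+0+0+4+5+5+2+0+8+3+7 = 109

109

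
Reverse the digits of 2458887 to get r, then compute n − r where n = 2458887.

-5429655

Reverse of 2458887 is 7888542.
2458887 − 7888542 = -5429655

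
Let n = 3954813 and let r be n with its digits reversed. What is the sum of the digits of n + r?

30

Reversal of 3954813 is 3184593; 3954813 + 3184593 = 7139406.
Digit sum of 7139406: 7+1+3+9+4+0+6 = 30.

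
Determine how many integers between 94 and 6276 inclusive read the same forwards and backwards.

144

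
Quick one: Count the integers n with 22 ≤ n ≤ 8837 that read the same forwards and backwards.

176

The integers in [22, 8837] that read the same forwards and backwards: 22, 33, 44, 55, 66, 77, …, 8668, 8778.
176 qualify.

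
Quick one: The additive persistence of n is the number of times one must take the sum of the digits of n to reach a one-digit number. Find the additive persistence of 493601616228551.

3

493601616228551 → 59 → 14 → 5 (3 steps)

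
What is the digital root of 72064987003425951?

9

7+2+0+6+4+9+8+7+0+0+3+4+2+5+9+5+1 = 72
7+2 = 9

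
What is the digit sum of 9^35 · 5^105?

495

9^35 · 5^105 = 61707547424310234558822336606085962369885806106085938393028699389293578736470635703881271183490753173828125
Sum of its 107 digits: 495.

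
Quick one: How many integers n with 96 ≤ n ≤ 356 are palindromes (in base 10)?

27

The integers in [96, 356] that are palindromes (in base 10): 99, 101, 111, 121, 131, 141, …, 343, 353.
27 qualify.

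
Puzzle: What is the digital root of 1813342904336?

2

1+8+1+3+3+4+2+9+0+4+3+3+6 = 47
4+7 = 11
1+1 = 2
(Equivalently, 1813342904336 mod 9 = 2.)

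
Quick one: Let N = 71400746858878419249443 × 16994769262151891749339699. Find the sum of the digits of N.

194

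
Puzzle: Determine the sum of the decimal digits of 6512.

14

6+5+1+2 = 14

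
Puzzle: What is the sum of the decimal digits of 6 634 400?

23

6+6+3+4+4+0+0 = 23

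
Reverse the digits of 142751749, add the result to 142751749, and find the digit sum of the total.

Reversal of 142751749 is 947157241; 142751749 + 947157241 = 1089908990.
Digit sum of 1089908990: 1+0+8+9+9+0+8+9+9+0 = 53.

53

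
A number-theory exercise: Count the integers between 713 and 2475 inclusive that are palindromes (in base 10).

The integers in [713, 2475] that are palindromes (in base 10): 717, 727, 737, 747, 757, 767, …, 2332, 2442.
44 qualify.

44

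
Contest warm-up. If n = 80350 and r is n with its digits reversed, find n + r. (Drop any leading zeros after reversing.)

85658

Reverse of 80350 is 5308.
80350 + 5308 = 85658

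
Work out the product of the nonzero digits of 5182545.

8000

5×1×8×2×5×4×5 = 8000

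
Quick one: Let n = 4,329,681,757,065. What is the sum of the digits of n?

63

4+3+2+9+6+8+1+7+5+7+0+6+5 = 63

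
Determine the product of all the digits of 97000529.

9×7×0×0×0×5×2×9 = 0

0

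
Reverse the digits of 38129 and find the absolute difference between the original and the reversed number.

54054

Reverse of 38129 is 92183.
|38129 − 92183| = 54054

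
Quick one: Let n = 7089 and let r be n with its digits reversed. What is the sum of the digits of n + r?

30

Reversal of 7089 is 9807; 7089 + 9807 = 16896.
Digit sum of 16896: 1+6+8+9+6 = 30.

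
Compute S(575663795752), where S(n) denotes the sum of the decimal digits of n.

67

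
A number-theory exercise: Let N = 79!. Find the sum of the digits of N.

441

79! = 894618213078297528685144171539831652069808216779571907213868063227837990693501860533361810841010176000000000000000000
Sum of its 117 digits: 441.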